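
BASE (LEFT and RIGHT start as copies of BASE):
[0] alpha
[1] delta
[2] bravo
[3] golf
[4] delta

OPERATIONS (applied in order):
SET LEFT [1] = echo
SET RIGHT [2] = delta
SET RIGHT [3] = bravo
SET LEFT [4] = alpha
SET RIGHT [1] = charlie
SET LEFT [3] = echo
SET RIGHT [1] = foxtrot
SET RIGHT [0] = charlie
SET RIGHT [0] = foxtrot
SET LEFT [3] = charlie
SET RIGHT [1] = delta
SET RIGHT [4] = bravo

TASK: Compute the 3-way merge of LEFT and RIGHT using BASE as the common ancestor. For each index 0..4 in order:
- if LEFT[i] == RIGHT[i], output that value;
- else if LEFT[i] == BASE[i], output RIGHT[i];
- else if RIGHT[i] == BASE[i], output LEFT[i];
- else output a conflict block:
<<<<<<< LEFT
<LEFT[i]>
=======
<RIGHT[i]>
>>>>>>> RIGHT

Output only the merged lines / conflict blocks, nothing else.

Final LEFT:  [alpha, echo, bravo, charlie, alpha]
Final RIGHT: [foxtrot, delta, delta, bravo, bravo]
i=0: L=alpha=BASE, R=foxtrot -> take RIGHT -> foxtrot
i=1: L=echo, R=delta=BASE -> take LEFT -> echo
i=2: L=bravo=BASE, R=delta -> take RIGHT -> delta
i=3: BASE=golf L=charlie R=bravo all differ -> CONFLICT
i=4: BASE=delta L=alpha R=bravo all differ -> CONFLICT

Answer: foxtrot
echo
delta
<<<<<<< LEFT
charlie
=======
bravo
>>>>>>> RIGHT
<<<<<<< LEFT
alpha
=======
bravo
>>>>>>> RIGHT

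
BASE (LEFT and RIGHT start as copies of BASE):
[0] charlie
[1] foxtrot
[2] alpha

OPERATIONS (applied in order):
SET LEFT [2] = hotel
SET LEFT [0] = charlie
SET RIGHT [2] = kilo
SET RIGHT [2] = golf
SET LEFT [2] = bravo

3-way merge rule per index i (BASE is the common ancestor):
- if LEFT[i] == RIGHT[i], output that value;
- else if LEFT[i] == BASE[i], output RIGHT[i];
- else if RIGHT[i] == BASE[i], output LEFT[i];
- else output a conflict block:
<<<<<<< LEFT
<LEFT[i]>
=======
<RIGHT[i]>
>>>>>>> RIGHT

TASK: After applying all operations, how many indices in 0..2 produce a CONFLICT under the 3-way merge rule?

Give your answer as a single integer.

Answer: 1

Derivation:
Final LEFT:  [charlie, foxtrot, bravo]
Final RIGHT: [charlie, foxtrot, golf]
i=0: L=charlie R=charlie -> agree -> charlie
i=1: L=foxtrot R=foxtrot -> agree -> foxtrot
i=2: BASE=alpha L=bravo R=golf all differ -> CONFLICT
Conflict count: 1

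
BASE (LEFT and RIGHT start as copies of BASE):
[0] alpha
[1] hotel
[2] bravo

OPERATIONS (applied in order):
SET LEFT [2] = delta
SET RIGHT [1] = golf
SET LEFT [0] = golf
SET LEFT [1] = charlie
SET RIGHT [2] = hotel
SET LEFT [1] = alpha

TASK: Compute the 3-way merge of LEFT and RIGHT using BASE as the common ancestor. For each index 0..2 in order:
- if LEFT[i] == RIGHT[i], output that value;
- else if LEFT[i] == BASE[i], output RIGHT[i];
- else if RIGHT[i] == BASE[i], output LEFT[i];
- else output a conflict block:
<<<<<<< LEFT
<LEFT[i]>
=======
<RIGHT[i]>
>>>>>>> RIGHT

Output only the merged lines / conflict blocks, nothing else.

Final LEFT:  [golf, alpha, delta]
Final RIGHT: [alpha, golf, hotel]
i=0: L=golf, R=alpha=BASE -> take LEFT -> golf
i=1: BASE=hotel L=alpha R=golf all differ -> CONFLICT
i=2: BASE=bravo L=delta R=hotel all differ -> CONFLICT

Answer: golf
<<<<<<< LEFT
alpha
=======
golf
>>>>>>> RIGHT
<<<<<<< LEFT
delta
=======
hotel
>>>>>>> RIGHT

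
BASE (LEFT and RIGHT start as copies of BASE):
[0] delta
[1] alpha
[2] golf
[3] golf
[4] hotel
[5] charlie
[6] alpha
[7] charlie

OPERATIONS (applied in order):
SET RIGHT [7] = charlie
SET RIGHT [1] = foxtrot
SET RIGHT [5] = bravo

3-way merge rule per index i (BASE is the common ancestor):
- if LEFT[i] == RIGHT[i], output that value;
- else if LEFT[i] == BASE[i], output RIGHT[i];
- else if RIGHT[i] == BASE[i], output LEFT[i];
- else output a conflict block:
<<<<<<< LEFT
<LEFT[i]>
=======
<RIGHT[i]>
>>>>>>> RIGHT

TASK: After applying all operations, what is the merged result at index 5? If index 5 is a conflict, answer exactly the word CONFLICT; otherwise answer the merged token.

Answer: bravo

Derivation:
Final LEFT:  [delta, alpha, golf, golf, hotel, charlie, alpha, charlie]
Final RIGHT: [delta, foxtrot, golf, golf, hotel, bravo, alpha, charlie]
i=0: L=delta R=delta -> agree -> delta
i=1: L=alpha=BASE, R=foxtrot -> take RIGHT -> foxtrot
i=2: L=golf R=golf -> agree -> golf
i=3: L=golf R=golf -> agree -> golf
i=4: L=hotel R=hotel -> agree -> hotel
i=5: L=charlie=BASE, R=bravo -> take RIGHT -> bravo
i=6: L=alpha R=alpha -> agree -> alpha
i=7: L=charlie R=charlie -> agree -> charlie
Index 5 -> bravo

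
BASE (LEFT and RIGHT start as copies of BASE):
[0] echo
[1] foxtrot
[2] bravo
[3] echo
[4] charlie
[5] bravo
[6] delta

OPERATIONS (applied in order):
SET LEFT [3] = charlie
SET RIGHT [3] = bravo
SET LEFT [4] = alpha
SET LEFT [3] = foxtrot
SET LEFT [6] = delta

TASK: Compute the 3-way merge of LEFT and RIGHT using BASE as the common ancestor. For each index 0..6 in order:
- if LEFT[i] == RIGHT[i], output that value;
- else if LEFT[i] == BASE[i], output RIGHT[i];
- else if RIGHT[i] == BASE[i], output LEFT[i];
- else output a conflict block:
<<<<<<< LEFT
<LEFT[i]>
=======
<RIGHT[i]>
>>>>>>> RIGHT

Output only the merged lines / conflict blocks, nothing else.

Answer: echo
foxtrot
bravo
<<<<<<< LEFT
foxtrot
=======
bravo
>>>>>>> RIGHT
alpha
bravo
delta

Derivation:
Final LEFT:  [echo, foxtrot, bravo, foxtrot, alpha, bravo, delta]
Final RIGHT: [echo, foxtrot, bravo, bravo, charlie, bravo, delta]
i=0: L=echo R=echo -> agree -> echo
i=1: L=foxtrot R=foxtrot -> agree -> foxtrot
i=2: L=bravo R=bravo -> agree -> bravo
i=3: BASE=echo L=foxtrot R=bravo all differ -> CONFLICT
i=4: L=alpha, R=charlie=BASE -> take LEFT -> alpha
i=5: L=bravo R=bravo -> agree -> bravo
i=6: L=delta R=delta -> agree -> delta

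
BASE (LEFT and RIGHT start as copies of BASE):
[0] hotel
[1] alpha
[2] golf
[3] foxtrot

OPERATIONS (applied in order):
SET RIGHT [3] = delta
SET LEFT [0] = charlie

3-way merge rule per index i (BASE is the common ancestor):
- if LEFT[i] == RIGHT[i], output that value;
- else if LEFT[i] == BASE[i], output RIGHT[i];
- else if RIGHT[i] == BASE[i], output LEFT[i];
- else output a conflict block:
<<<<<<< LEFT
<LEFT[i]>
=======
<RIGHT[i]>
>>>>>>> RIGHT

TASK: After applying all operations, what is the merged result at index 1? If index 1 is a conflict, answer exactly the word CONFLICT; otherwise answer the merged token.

Answer: alpha

Derivation:
Final LEFT:  [charlie, alpha, golf, foxtrot]
Final RIGHT: [hotel, alpha, golf, delta]
i=0: L=charlie, R=hotel=BASE -> take LEFT -> charlie
i=1: L=alpha R=alpha -> agree -> alpha
i=2: L=golf R=golf -> agree -> golf
i=3: L=foxtrot=BASE, R=delta -> take RIGHT -> delta
Index 1 -> alpha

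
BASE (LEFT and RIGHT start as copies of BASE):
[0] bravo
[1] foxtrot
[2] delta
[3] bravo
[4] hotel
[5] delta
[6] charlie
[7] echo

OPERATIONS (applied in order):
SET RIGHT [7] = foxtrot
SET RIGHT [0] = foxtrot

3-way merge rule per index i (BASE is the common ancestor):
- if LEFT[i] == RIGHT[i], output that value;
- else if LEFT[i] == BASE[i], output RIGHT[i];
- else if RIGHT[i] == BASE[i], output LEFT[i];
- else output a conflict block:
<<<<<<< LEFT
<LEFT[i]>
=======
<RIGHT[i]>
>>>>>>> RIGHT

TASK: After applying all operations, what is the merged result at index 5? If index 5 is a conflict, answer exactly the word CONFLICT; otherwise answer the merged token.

Answer: delta

Derivation:
Final LEFT:  [bravo, foxtrot, delta, bravo, hotel, delta, charlie, echo]
Final RIGHT: [foxtrot, foxtrot, delta, bravo, hotel, delta, charlie, foxtrot]
i=0: L=bravo=BASE, R=foxtrot -> take RIGHT -> foxtrot
i=1: L=foxtrot R=foxtrot -> agree -> foxtrot
i=2: L=delta R=delta -> agree -> delta
i=3: L=bravo R=bravo -> agree -> bravo
i=4: L=hotel R=hotel -> agree -> hotel
i=5: L=delta R=delta -> agree -> delta
i=6: L=charlie R=charlie -> agree -> charlie
i=7: L=echo=BASE, R=foxtrot -> take RIGHT -> foxtrot
Index 5 -> delta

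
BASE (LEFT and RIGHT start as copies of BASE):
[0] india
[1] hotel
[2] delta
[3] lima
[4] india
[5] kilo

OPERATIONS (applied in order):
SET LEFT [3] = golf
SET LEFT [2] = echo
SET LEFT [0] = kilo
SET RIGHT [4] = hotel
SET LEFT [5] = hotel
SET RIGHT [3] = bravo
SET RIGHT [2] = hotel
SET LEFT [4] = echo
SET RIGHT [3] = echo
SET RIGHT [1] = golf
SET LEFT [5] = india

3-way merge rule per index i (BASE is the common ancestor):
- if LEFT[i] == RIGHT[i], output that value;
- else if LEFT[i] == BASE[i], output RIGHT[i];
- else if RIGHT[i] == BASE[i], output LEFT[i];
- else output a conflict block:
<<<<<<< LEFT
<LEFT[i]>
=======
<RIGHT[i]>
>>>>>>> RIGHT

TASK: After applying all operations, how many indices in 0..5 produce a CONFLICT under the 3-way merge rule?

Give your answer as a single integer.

Answer: 3

Derivation:
Final LEFT:  [kilo, hotel, echo, golf, echo, india]
Final RIGHT: [india, golf, hotel, echo, hotel, kilo]
i=0: L=kilo, R=india=BASE -> take LEFT -> kilo
i=1: L=hotel=BASE, R=golf -> take RIGHT -> golf
i=2: BASE=delta L=echo R=hotel all differ -> CONFLICT
i=3: BASE=lima L=golf R=echo all differ -> CONFLICT
i=4: BASE=india L=echo R=hotel all differ -> CONFLICT
i=5: L=india, R=kilo=BASE -> take LEFT -> india
Conflict count: 3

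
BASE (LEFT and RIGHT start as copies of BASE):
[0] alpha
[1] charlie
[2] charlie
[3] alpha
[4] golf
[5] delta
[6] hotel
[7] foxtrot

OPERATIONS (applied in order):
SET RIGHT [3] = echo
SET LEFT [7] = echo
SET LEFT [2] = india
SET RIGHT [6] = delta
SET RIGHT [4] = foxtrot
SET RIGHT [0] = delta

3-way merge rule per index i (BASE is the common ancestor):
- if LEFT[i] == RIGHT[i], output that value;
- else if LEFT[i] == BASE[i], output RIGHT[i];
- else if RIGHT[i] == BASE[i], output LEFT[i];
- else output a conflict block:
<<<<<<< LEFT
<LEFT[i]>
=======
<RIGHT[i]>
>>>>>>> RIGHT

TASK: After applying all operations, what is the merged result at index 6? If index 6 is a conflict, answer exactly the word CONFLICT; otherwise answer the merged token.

Final LEFT:  [alpha, charlie, india, alpha, golf, delta, hotel, echo]
Final RIGHT: [delta, charlie, charlie, echo, foxtrot, delta, delta, foxtrot]
i=0: L=alpha=BASE, R=delta -> take RIGHT -> delta
i=1: L=charlie R=charlie -> agree -> charlie
i=2: L=india, R=charlie=BASE -> take LEFT -> india
i=3: L=alpha=BASE, R=echo -> take RIGHT -> echo
i=4: L=golf=BASE, R=foxtrot -> take RIGHT -> foxtrot
i=5: L=delta R=delta -> agree -> delta
i=6: L=hotel=BASE, R=delta -> take RIGHT -> delta
i=7: L=echo, R=foxtrot=BASE -> take LEFT -> echo
Index 6 -> delta

Answer: delta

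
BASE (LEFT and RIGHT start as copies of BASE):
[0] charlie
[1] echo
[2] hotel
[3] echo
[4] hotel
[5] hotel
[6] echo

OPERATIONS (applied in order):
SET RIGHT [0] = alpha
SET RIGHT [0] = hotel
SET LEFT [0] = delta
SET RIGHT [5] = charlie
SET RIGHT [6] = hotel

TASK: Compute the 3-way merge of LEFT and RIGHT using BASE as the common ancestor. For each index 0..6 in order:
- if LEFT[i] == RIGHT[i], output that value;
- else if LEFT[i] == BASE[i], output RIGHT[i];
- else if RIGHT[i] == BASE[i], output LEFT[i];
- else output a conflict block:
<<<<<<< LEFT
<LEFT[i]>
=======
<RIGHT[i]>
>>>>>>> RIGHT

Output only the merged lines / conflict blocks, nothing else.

Final LEFT:  [delta, echo, hotel, echo, hotel, hotel, echo]
Final RIGHT: [hotel, echo, hotel, echo, hotel, charlie, hotel]
i=0: BASE=charlie L=delta R=hotel all differ -> CONFLICT
i=1: L=echo R=echo -> agree -> echo
i=2: L=hotel R=hotel -> agree -> hotel
i=3: L=echo R=echo -> agree -> echo
i=4: L=hotel R=hotel -> agree -> hotel
i=5: L=hotel=BASE, R=charlie -> take RIGHT -> charlie
i=6: L=echo=BASE, R=hotel -> take RIGHT -> hotel

Answer: <<<<<<< LEFT
delta
=======
hotel
>>>>>>> RIGHT
echo
hotel
echo
hotel
charlie
hotel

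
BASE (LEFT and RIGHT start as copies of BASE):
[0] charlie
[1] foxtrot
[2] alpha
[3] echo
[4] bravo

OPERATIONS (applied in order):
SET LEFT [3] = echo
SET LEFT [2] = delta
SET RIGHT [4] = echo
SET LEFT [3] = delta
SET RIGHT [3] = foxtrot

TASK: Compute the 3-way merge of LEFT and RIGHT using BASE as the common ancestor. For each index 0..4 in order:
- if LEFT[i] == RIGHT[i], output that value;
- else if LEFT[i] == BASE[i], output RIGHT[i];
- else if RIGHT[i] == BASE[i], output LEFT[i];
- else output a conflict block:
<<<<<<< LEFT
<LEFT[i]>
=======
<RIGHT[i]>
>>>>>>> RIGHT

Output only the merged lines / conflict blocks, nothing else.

Answer: charlie
foxtrot
delta
<<<<<<< LEFT
delta
=======
foxtrot
>>>>>>> RIGHT
echo

Derivation:
Final LEFT:  [charlie, foxtrot, delta, delta, bravo]
Final RIGHT: [charlie, foxtrot, alpha, foxtrot, echo]
i=0: L=charlie R=charlie -> agree -> charlie
i=1: L=foxtrot R=foxtrot -> agree -> foxtrot
i=2: L=delta, R=alpha=BASE -> take LEFT -> delta
i=3: BASE=echo L=delta R=foxtrot all differ -> CONFLICT
i=4: L=bravo=BASE, R=echo -> take RIGHT -> echo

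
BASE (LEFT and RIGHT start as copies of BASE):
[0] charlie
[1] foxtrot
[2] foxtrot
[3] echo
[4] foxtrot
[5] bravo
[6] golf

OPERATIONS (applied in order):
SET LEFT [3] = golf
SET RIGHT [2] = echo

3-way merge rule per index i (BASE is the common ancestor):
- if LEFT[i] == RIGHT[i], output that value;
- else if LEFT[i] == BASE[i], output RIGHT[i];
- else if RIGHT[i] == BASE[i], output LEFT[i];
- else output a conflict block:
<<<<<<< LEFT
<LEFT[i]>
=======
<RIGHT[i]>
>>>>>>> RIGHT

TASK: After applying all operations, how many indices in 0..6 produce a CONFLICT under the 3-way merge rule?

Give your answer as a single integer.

Final LEFT:  [charlie, foxtrot, foxtrot, golf, foxtrot, bravo, golf]
Final RIGHT: [charlie, foxtrot, echo, echo, foxtrot, bravo, golf]
i=0: L=charlie R=charlie -> agree -> charlie
i=1: L=foxtrot R=foxtrot -> agree -> foxtrot
i=2: L=foxtrot=BASE, R=echo -> take RIGHT -> echo
i=3: L=golf, R=echo=BASE -> take LEFT -> golf
i=4: L=foxtrot R=foxtrot -> agree -> foxtrot
i=5: L=bravo R=bravo -> agree -> bravo
i=6: L=golf R=golf -> agree -> golf
Conflict count: 0

Answer: 0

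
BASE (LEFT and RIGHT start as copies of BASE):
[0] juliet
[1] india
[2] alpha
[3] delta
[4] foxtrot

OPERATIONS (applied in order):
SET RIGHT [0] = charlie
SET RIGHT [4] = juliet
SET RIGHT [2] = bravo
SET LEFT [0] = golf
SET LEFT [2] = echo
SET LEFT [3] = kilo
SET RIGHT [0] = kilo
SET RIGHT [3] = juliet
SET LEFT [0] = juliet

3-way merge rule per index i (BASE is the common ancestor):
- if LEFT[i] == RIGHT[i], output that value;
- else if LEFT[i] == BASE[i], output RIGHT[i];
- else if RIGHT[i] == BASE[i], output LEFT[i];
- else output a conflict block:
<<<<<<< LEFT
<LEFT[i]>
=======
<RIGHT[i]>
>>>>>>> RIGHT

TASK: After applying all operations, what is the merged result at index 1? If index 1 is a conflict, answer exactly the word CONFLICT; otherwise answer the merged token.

Answer: india

Derivation:
Final LEFT:  [juliet, india, echo, kilo, foxtrot]
Final RIGHT: [kilo, india, bravo, juliet, juliet]
i=0: L=juliet=BASE, R=kilo -> take RIGHT -> kilo
i=1: L=india R=india -> agree -> india
i=2: BASE=alpha L=echo R=bravo all differ -> CONFLICT
i=3: BASE=delta L=kilo R=juliet all differ -> CONFLICT
i=4: L=foxtrot=BASE, R=juliet -> take RIGHT -> juliet
Index 1 -> india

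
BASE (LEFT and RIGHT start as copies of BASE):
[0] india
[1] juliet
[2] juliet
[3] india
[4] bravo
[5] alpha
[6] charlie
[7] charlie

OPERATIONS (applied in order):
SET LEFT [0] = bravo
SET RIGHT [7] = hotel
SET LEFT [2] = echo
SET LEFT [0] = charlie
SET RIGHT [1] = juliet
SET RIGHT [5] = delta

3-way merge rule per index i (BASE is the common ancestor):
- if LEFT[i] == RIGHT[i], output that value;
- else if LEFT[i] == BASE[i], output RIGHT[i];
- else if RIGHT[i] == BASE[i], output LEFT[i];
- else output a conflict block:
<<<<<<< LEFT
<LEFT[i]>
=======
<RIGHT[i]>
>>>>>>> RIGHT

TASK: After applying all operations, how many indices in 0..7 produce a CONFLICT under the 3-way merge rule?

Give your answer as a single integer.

Final LEFT:  [charlie, juliet, echo, india, bravo, alpha, charlie, charlie]
Final RIGHT: [india, juliet, juliet, india, bravo, delta, charlie, hotel]
i=0: L=charlie, R=india=BASE -> take LEFT -> charlie
i=1: L=juliet R=juliet -> agree -> juliet
i=2: L=echo, R=juliet=BASE -> take LEFT -> echo
i=3: L=india R=india -> agree -> india
i=4: L=bravo R=bravo -> agree -> bravo
i=5: L=alpha=BASE, R=delta -> take RIGHT -> delta
i=6: L=charlie R=charlie -> agree -> charlie
i=7: L=charlie=BASE, R=hotel -> take RIGHT -> hotel
Conflict count: 0

Answer: 0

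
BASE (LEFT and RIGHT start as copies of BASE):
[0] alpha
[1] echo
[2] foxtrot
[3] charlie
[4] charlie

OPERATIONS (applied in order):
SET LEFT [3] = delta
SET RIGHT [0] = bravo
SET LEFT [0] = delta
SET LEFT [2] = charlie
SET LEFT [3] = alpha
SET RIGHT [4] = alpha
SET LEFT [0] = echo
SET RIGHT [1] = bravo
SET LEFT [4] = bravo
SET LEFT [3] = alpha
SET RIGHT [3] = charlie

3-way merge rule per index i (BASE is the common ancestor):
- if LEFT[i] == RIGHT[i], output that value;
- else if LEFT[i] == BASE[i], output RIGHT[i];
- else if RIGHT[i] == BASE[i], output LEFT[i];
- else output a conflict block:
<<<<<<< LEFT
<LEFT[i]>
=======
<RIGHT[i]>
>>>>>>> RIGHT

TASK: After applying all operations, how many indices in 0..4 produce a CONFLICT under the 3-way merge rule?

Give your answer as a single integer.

Answer: 2

Derivation:
Final LEFT:  [echo, echo, charlie, alpha, bravo]
Final RIGHT: [bravo, bravo, foxtrot, charlie, alpha]
i=0: BASE=alpha L=echo R=bravo all differ -> CONFLICT
i=1: L=echo=BASE, R=bravo -> take RIGHT -> bravo
i=2: L=charlie, R=foxtrot=BASE -> take LEFT -> charlie
i=3: L=alpha, R=charlie=BASE -> take LEFT -> alpha
i=4: BASE=charlie L=bravo R=alpha all differ -> CONFLICT
Conflict count: 2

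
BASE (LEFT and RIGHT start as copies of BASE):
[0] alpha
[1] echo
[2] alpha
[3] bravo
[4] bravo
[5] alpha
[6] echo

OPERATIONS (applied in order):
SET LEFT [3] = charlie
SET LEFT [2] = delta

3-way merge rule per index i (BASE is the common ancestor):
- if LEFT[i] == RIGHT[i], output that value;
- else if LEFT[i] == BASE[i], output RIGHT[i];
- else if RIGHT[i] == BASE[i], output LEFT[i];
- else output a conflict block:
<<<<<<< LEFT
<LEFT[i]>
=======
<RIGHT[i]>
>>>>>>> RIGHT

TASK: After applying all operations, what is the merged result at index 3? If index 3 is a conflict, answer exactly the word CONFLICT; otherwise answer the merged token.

Final LEFT:  [alpha, echo, delta, charlie, bravo, alpha, echo]
Final RIGHT: [alpha, echo, alpha, bravo, bravo, alpha, echo]
i=0: L=alpha R=alpha -> agree -> alpha
i=1: L=echo R=echo -> agree -> echo
i=2: L=delta, R=alpha=BASE -> take LEFT -> delta
i=3: L=charlie, R=bravo=BASE -> take LEFT -> charlie
i=4: L=bravo R=bravo -> agree -> bravo
i=5: L=alpha R=alpha -> agree -> alpha
i=6: L=echo R=echo -> agree -> echo
Index 3 -> charlie

Answer: charlie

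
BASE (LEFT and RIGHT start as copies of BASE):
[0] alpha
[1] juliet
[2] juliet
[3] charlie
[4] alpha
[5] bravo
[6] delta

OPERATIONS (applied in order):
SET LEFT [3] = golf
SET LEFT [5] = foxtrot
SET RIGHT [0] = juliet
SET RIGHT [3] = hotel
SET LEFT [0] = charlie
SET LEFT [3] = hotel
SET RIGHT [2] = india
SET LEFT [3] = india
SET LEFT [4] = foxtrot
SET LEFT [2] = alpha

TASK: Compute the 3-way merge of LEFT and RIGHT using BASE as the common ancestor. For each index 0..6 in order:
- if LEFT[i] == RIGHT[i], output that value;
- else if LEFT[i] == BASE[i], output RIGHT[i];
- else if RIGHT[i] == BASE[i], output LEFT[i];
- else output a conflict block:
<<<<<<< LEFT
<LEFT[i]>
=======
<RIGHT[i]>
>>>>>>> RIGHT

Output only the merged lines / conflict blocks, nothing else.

Final LEFT:  [charlie, juliet, alpha, india, foxtrot, foxtrot, delta]
Final RIGHT: [juliet, juliet, india, hotel, alpha, bravo, delta]
i=0: BASE=alpha L=charlie R=juliet all differ -> CONFLICT
i=1: L=juliet R=juliet -> agree -> juliet
i=2: BASE=juliet L=alpha R=india all differ -> CONFLICT
i=3: BASE=charlie L=india R=hotel all differ -> CONFLICT
i=4: L=foxtrot, R=alpha=BASE -> take LEFT -> foxtrot
i=5: L=foxtrot, R=bravo=BASE -> take LEFT -> foxtrot
i=6: L=delta R=delta -> agree -> delta

Answer: <<<<<<< LEFT
charlie
=======
juliet
>>>>>>> RIGHT
juliet
<<<<<<< LEFT
alpha
=======
india
>>>>>>> RIGHT
<<<<<<< LEFT
india
=======
hotel
>>>>>>> RIGHT
foxtrot
foxtrot
delta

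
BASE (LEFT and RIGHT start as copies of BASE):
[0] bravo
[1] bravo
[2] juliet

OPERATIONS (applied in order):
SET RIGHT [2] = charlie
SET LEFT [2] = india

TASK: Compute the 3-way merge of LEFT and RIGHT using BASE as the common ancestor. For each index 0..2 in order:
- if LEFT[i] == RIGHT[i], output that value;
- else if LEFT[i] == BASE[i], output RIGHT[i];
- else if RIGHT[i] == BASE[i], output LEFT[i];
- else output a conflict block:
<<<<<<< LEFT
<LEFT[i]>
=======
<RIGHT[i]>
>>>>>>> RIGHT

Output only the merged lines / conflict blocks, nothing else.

Answer: bravo
bravo
<<<<<<< LEFT
india
=======
charlie
>>>>>>> RIGHT

Derivation:
Final LEFT:  [bravo, bravo, india]
Final RIGHT: [bravo, bravo, charlie]
i=0: L=bravo R=bravo -> agree -> bravo
i=1: L=bravo R=bravo -> agree -> bravo
i=2: BASE=juliet L=india R=charlie all differ -> CONFLICT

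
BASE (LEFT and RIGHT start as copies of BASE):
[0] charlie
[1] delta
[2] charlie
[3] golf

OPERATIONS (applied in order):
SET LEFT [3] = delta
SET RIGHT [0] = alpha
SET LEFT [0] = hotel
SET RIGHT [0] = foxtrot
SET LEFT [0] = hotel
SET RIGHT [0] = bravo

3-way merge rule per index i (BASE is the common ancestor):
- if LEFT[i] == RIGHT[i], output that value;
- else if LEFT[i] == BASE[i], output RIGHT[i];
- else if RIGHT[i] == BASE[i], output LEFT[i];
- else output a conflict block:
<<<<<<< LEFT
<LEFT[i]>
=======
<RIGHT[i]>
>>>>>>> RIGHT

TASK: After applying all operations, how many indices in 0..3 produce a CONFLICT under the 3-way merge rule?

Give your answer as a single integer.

Final LEFT:  [hotel, delta, charlie, delta]
Final RIGHT: [bravo, delta, charlie, golf]
i=0: BASE=charlie L=hotel R=bravo all differ -> CONFLICT
i=1: L=delta R=delta -> agree -> delta
i=2: L=charlie R=charlie -> agree -> charlie
i=3: L=delta, R=golf=BASE -> take LEFT -> delta
Conflict count: 1

Answer: 1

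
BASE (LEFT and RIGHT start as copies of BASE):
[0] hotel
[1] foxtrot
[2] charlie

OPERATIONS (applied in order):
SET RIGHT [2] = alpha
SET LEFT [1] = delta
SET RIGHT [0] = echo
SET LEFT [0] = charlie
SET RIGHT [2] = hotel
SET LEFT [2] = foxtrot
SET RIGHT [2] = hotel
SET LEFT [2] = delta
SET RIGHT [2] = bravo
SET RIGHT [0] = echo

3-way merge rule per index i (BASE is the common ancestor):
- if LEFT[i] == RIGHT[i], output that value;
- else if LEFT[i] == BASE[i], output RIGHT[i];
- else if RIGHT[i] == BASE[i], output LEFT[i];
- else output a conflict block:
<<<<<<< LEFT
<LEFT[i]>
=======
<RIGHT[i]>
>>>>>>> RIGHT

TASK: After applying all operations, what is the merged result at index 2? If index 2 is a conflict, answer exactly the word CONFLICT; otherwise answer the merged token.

Answer: CONFLICT

Derivation:
Final LEFT:  [charlie, delta, delta]
Final RIGHT: [echo, foxtrot, bravo]
i=0: BASE=hotel L=charlie R=echo all differ -> CONFLICT
i=1: L=delta, R=foxtrot=BASE -> take LEFT -> delta
i=2: BASE=charlie L=delta R=bravo all differ -> CONFLICT
Index 2 -> CONFLICT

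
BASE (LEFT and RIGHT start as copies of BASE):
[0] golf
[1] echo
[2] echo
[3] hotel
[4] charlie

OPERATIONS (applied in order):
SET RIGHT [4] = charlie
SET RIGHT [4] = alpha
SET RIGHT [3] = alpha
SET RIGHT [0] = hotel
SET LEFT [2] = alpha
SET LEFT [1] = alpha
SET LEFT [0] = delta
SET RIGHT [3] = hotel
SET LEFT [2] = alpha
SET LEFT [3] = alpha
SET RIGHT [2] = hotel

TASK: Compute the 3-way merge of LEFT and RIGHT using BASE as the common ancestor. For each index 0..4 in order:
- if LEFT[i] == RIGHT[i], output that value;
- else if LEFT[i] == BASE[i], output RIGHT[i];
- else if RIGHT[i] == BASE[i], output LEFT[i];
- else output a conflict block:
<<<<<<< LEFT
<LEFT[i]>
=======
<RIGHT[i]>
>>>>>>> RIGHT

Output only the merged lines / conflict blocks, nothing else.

Final LEFT:  [delta, alpha, alpha, alpha, charlie]
Final RIGHT: [hotel, echo, hotel, hotel, alpha]
i=0: BASE=golf L=delta R=hotel all differ -> CONFLICT
i=1: L=alpha, R=echo=BASE -> take LEFT -> alpha
i=2: BASE=echo L=alpha R=hotel all differ -> CONFLICT
i=3: L=alpha, R=hotel=BASE -> take LEFT -> alpha
i=4: L=charlie=BASE, R=alpha -> take RIGHT -> alpha

Answer: <<<<<<< LEFT
delta
=======
hotel
>>>>>>> RIGHT
alpha
<<<<<<< LEFT
alpha
=======
hotel
>>>>>>> RIGHT
alpha
alpha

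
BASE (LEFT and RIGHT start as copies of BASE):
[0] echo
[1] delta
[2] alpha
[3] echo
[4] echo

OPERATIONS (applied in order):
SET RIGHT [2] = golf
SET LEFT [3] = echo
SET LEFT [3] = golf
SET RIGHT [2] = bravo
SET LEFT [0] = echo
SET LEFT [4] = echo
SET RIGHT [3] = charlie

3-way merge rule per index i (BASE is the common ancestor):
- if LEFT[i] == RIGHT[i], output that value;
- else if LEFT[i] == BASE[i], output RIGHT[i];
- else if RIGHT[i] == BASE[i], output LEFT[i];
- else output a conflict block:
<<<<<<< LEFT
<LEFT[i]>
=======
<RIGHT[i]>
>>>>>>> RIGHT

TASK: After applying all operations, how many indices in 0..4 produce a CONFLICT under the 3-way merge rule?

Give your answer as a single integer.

Final LEFT:  [echo, delta, alpha, golf, echo]
Final RIGHT: [echo, delta, bravo, charlie, echo]
i=0: L=echo R=echo -> agree -> echo
i=1: L=delta R=delta -> agree -> delta
i=2: L=alpha=BASE, R=bravo -> take RIGHT -> bravo
i=3: BASE=echo L=golf R=charlie all differ -> CONFLICT
i=4: L=echo R=echo -> agree -> echo
Conflict count: 1

Answer: 1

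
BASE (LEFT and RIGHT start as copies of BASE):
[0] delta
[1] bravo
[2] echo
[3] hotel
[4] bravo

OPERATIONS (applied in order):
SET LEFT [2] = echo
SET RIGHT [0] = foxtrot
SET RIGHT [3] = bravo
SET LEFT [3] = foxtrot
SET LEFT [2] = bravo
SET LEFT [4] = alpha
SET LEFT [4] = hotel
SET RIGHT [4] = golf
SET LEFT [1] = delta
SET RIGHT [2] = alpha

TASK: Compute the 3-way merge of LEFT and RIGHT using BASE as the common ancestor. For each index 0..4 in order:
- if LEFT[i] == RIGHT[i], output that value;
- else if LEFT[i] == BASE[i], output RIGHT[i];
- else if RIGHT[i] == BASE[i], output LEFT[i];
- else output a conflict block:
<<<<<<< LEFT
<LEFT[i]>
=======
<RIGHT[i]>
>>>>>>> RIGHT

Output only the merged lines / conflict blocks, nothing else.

Answer: foxtrot
delta
<<<<<<< LEFT
bravo
=======
alpha
>>>>>>> RIGHT
<<<<<<< LEFT
foxtrot
=======
bravo
>>>>>>> RIGHT
<<<<<<< LEFT
hotel
=======
golf
>>>>>>> RIGHT

Derivation:
Final LEFT:  [delta, delta, bravo, foxtrot, hotel]
Final RIGHT: [foxtrot, bravo, alpha, bravo, golf]
i=0: L=delta=BASE, R=foxtrot -> take RIGHT -> foxtrot
i=1: L=delta, R=bravo=BASE -> take LEFT -> delta
i=2: BASE=echo L=bravo R=alpha all differ -> CONFLICT
i=3: BASE=hotel L=foxtrot R=bravo all differ -> CONFLICT
i=4: BASE=bravo L=hotel R=golf all differ -> CONFLICT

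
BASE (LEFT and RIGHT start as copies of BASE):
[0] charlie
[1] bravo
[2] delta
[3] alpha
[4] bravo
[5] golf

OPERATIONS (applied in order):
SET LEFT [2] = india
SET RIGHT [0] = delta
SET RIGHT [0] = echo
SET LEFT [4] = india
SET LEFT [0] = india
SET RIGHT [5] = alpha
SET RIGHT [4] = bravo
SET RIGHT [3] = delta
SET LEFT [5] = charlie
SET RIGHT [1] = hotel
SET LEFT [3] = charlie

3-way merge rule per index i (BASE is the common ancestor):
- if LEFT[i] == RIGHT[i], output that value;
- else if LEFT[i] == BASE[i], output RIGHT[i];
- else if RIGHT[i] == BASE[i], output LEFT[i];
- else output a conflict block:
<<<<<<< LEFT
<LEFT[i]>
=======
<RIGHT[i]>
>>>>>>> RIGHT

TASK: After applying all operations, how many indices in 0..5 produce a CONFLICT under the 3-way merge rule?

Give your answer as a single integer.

Answer: 3

Derivation:
Final LEFT:  [india, bravo, india, charlie, india, charlie]
Final RIGHT: [echo, hotel, delta, delta, bravo, alpha]
i=0: BASE=charlie L=india R=echo all differ -> CONFLICT
i=1: L=bravo=BASE, R=hotel -> take RIGHT -> hotel
i=2: L=india, R=delta=BASE -> take LEFT -> india
i=3: BASE=alpha L=charlie R=delta all differ -> CONFLICT
i=4: L=india, R=bravo=BASE -> take LEFT -> india
i=5: BASE=golf L=charlie R=alpha all differ -> CONFLICT
Conflict count: 3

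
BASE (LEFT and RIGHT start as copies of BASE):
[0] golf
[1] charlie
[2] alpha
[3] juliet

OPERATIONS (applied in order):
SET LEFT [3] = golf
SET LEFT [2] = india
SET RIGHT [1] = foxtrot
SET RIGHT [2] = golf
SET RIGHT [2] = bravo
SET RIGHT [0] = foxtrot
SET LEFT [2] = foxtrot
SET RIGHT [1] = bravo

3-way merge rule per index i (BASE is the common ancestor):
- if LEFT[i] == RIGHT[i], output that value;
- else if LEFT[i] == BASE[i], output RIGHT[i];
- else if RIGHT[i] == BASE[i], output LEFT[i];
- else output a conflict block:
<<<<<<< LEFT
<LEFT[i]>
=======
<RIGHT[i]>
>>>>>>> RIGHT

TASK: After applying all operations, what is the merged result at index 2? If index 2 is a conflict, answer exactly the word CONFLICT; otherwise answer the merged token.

Answer: CONFLICT

Derivation:
Final LEFT:  [golf, charlie, foxtrot, golf]
Final RIGHT: [foxtrot, bravo, bravo, juliet]
i=0: L=golf=BASE, R=foxtrot -> take RIGHT -> foxtrot
i=1: L=charlie=BASE, R=bravo -> take RIGHT -> bravo
i=2: BASE=alpha L=foxtrot R=bravo all differ -> CONFLICT
i=3: L=golf, R=juliet=BASE -> take LEFT -> golf
Index 2 -> CONFLICT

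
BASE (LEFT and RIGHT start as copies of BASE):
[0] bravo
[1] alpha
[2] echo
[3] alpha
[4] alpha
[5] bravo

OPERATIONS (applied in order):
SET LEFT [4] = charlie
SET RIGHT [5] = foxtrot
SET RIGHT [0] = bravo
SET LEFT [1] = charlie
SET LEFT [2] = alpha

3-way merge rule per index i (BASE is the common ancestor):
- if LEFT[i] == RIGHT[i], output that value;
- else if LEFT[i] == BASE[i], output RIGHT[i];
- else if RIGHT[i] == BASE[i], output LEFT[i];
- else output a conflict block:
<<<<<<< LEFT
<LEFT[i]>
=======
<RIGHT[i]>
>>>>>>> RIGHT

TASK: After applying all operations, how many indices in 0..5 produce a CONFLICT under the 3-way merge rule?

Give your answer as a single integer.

Answer: 0

Derivation:
Final LEFT:  [bravo, charlie, alpha, alpha, charlie, bravo]
Final RIGHT: [bravo, alpha, echo, alpha, alpha, foxtrot]
i=0: L=bravo R=bravo -> agree -> bravo
i=1: L=charlie, R=alpha=BASE -> take LEFT -> charlie
i=2: L=alpha, R=echo=BASE -> take LEFT -> alpha
i=3: L=alpha R=alpha -> agree -> alpha
i=4: L=charlie, R=alpha=BASE -> take LEFT -> charlie
i=5: L=bravo=BASE, R=foxtrot -> take RIGHT -> foxtrot
Conflict count: 0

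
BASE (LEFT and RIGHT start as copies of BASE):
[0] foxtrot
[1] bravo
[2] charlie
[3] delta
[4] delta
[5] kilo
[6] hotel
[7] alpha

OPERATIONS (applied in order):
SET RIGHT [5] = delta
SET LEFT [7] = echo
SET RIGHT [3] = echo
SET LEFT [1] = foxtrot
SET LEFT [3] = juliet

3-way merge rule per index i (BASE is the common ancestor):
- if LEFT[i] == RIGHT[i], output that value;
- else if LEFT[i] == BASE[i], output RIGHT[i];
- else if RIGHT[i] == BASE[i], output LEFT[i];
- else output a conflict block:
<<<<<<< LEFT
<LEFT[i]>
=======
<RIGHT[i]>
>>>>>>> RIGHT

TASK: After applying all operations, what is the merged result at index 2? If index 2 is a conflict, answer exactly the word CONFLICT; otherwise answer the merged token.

Answer: charlie

Derivation:
Final LEFT:  [foxtrot, foxtrot, charlie, juliet, delta, kilo, hotel, echo]
Final RIGHT: [foxtrot, bravo, charlie, echo, delta, delta, hotel, alpha]
i=0: L=foxtrot R=foxtrot -> agree -> foxtrot
i=1: L=foxtrot, R=bravo=BASE -> take LEFT -> foxtrot
i=2: L=charlie R=charlie -> agree -> charlie
i=3: BASE=delta L=juliet R=echo all differ -> CONFLICT
i=4: L=delta R=delta -> agree -> delta
i=5: L=kilo=BASE, R=delta -> take RIGHT -> delta
i=6: L=hotel R=hotel -> agree -> hotel
i=7: L=echo, R=alpha=BASE -> take LEFT -> echo
Index 2 -> charlie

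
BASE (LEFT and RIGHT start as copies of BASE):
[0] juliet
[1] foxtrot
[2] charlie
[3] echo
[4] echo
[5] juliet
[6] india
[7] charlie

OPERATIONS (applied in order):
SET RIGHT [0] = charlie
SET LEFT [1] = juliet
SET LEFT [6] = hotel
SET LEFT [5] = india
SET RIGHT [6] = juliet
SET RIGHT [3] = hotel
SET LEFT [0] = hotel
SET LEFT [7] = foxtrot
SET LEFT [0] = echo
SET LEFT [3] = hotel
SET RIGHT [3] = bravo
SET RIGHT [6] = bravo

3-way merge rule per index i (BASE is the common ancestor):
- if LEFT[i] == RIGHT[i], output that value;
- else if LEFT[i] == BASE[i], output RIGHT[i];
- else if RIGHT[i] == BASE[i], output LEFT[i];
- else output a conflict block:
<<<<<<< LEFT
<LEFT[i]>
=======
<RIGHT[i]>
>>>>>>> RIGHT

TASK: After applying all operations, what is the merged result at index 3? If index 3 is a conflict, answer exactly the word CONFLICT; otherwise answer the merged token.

Answer: CONFLICT

Derivation:
Final LEFT:  [echo, juliet, charlie, hotel, echo, india, hotel, foxtrot]
Final RIGHT: [charlie, foxtrot, charlie, bravo, echo, juliet, bravo, charlie]
i=0: BASE=juliet L=echo R=charlie all differ -> CONFLICT
i=1: L=juliet, R=foxtrot=BASE -> take LEFT -> juliet
i=2: L=charlie R=charlie -> agree -> charlie
i=3: BASE=echo L=hotel R=bravo all differ -> CONFLICT
i=4: L=echo R=echo -> agree -> echo
i=5: L=india, R=juliet=BASE -> take LEFT -> india
i=6: BASE=india L=hotel R=bravo all differ -> CONFLICT
i=7: L=foxtrot, R=charlie=BASE -> take LEFT -> foxtrot
Index 3 -> CONFLICT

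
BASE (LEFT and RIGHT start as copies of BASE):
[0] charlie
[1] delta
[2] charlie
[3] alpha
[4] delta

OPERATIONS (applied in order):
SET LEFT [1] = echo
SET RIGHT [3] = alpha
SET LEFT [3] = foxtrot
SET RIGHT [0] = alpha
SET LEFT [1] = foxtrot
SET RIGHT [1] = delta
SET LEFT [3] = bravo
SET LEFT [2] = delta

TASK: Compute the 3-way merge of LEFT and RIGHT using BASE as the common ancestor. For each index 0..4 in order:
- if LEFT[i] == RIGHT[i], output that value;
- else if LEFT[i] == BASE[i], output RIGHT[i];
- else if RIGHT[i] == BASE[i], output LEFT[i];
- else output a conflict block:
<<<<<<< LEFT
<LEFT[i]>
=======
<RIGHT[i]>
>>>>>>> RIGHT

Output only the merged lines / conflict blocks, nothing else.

Answer: alpha
foxtrot
delta
bravo
delta

Derivation:
Final LEFT:  [charlie, foxtrot, delta, bravo, delta]
Final RIGHT: [alpha, delta, charlie, alpha, delta]
i=0: L=charlie=BASE, R=alpha -> take RIGHT -> alpha
i=1: L=foxtrot, R=delta=BASE -> take LEFT -> foxtrot
i=2: L=delta, R=charlie=BASE -> take LEFT -> delta
i=3: L=bravo, R=alpha=BASE -> take LEFT -> bravo
i=4: L=delta R=delta -> agree -> delta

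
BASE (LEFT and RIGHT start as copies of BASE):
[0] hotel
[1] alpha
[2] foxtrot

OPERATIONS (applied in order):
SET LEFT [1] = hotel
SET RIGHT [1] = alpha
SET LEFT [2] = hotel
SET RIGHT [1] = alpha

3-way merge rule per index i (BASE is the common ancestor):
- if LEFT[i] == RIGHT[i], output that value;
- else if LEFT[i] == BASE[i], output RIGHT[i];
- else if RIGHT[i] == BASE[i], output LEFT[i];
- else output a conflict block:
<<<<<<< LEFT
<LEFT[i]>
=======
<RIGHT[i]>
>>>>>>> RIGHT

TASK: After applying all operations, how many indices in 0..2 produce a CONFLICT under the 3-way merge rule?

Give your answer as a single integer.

Final LEFT:  [hotel, hotel, hotel]
Final RIGHT: [hotel, alpha, foxtrot]
i=0: L=hotel R=hotel -> agree -> hotel
i=1: L=hotel, R=alpha=BASE -> take LEFT -> hotel
i=2: L=hotel, R=foxtrot=BASE -> take LEFT -> hotel
Conflict count: 0

Answer: 0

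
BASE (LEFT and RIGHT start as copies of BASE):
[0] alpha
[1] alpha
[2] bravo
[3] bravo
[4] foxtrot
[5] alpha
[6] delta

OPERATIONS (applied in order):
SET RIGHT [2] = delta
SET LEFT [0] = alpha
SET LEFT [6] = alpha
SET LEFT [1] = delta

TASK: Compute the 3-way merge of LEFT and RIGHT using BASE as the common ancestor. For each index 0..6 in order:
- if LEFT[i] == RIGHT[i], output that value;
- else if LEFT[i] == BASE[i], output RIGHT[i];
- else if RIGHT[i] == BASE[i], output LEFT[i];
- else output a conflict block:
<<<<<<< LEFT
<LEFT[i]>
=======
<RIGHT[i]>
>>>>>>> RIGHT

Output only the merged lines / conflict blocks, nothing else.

Answer: alpha
delta
delta
bravo
foxtrot
alpha
alpha

Derivation:
Final LEFT:  [alpha, delta, bravo, bravo, foxtrot, alpha, alpha]
Final RIGHT: [alpha, alpha, delta, bravo, foxtrot, alpha, delta]
i=0: L=alpha R=alpha -> agree -> alpha
i=1: L=delta, R=alpha=BASE -> take LEFT -> delta
i=2: L=bravo=BASE, R=delta -> take RIGHT -> delta
i=3: L=bravo R=bravo -> agree -> bravo
i=4: L=foxtrot R=foxtrot -> agree -> foxtrot
i=5: L=alpha R=alpha -> agree -> alpha
i=6: L=alpha, R=delta=BASE -> take LEFT -> alpha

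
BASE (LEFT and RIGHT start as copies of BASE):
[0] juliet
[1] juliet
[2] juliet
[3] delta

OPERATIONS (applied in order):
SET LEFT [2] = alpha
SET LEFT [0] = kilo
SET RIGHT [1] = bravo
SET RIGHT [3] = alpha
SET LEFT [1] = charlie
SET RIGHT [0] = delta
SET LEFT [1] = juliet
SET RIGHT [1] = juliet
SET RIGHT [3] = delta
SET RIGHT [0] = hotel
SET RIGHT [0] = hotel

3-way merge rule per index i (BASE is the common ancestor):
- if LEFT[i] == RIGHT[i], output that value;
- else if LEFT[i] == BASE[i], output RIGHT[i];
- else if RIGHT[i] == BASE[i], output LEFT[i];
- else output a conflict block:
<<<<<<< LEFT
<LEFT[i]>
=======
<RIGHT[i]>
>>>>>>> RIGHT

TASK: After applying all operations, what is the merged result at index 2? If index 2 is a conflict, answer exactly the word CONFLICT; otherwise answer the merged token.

Final LEFT:  [kilo, juliet, alpha, delta]
Final RIGHT: [hotel, juliet, juliet, delta]
i=0: BASE=juliet L=kilo R=hotel all differ -> CONFLICT
i=1: L=juliet R=juliet -> agree -> juliet
i=2: L=alpha, R=juliet=BASE -> take LEFT -> alpha
i=3: L=delta R=delta -> agree -> delta
Index 2 -> alpha

Answer: alpha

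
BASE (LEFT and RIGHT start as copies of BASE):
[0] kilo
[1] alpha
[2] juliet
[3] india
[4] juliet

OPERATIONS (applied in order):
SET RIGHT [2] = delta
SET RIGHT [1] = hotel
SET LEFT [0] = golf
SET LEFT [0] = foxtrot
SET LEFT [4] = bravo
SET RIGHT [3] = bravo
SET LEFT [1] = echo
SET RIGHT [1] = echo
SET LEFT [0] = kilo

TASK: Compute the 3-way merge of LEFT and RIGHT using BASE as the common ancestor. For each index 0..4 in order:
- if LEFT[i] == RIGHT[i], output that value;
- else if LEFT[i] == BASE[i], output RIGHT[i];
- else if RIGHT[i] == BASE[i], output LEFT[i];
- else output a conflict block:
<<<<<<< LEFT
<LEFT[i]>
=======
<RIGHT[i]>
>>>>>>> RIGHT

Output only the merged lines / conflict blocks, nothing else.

Answer: kilo
echo
delta
bravo
bravo

Derivation:
Final LEFT:  [kilo, echo, juliet, india, bravo]
Final RIGHT: [kilo, echo, delta, bravo, juliet]
i=0: L=kilo R=kilo -> agree -> kilo
i=1: L=echo R=echo -> agree -> echo
i=2: L=juliet=BASE, R=delta -> take RIGHT -> delta
i=3: L=india=BASE, R=bravo -> take RIGHT -> bravo
i=4: L=bravo, R=juliet=BASE -> take LEFT -> bravo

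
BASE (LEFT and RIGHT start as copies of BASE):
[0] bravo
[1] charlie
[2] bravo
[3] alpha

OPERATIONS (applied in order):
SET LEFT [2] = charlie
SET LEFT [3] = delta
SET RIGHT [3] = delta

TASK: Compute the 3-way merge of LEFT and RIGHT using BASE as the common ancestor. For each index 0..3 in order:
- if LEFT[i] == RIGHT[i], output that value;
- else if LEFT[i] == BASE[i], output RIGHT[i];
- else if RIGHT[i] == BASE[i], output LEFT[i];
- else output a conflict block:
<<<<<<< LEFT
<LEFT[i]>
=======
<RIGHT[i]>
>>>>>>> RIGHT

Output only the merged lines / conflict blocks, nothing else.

Answer: bravo
charlie
charlie
delta

Derivation:
Final LEFT:  [bravo, charlie, charlie, delta]
Final RIGHT: [bravo, charlie, bravo, delta]
i=0: L=bravo R=bravo -> agree -> bravo
i=1: L=charlie R=charlie -> agree -> charlie
i=2: L=charlie, R=bravo=BASE -> take LEFT -> charlie
i=3: L=delta R=delta -> agree -> delta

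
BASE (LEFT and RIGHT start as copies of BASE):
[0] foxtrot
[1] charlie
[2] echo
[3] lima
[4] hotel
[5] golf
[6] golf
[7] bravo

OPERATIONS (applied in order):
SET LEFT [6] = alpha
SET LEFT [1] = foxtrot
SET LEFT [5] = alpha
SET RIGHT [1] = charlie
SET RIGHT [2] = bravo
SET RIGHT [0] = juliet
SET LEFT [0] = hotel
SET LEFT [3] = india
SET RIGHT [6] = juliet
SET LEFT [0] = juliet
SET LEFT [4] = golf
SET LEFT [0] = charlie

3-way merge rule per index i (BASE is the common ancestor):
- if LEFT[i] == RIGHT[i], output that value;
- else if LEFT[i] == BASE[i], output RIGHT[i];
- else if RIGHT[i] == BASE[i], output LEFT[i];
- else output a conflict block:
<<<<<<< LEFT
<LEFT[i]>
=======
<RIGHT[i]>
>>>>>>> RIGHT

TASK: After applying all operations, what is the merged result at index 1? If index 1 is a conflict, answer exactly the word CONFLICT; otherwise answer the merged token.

Final LEFT:  [charlie, foxtrot, echo, india, golf, alpha, alpha, bravo]
Final RIGHT: [juliet, charlie, bravo, lima, hotel, golf, juliet, bravo]
i=0: BASE=foxtrot L=charlie R=juliet all differ -> CONFLICT
i=1: L=foxtrot, R=charlie=BASE -> take LEFT -> foxtrot
i=2: L=echo=BASE, R=bravo -> take RIGHT -> bravo
i=3: L=india, R=lima=BASE -> take LEFT -> india
i=4: L=golf, R=hotel=BASE -> take LEFT -> golf
i=5: L=alpha, R=golf=BASE -> take LEFT -> alpha
i=6: BASE=golf L=alpha R=juliet all differ -> CONFLICT
i=7: L=bravo R=bravo -> agree -> bravo
Index 1 -> foxtrot

Answer: foxtrot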